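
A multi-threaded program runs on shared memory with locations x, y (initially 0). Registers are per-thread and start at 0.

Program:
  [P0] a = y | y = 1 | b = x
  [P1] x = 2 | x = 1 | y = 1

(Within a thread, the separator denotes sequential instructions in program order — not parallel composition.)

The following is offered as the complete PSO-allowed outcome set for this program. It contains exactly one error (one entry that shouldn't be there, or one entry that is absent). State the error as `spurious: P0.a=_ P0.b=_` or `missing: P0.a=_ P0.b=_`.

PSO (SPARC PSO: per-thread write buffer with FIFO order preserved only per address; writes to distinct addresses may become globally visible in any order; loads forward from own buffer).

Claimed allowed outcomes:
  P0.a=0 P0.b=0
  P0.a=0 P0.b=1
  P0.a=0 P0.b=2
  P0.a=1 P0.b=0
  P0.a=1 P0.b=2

outcome vector order: (P0.a,P0.b)
PSO (6): (0,0) (0,1) (0,2) (1,0) (1,1) (1,2)
PSO∖claimed = {(1,1)}

missing: P0.a=1 P0.b=1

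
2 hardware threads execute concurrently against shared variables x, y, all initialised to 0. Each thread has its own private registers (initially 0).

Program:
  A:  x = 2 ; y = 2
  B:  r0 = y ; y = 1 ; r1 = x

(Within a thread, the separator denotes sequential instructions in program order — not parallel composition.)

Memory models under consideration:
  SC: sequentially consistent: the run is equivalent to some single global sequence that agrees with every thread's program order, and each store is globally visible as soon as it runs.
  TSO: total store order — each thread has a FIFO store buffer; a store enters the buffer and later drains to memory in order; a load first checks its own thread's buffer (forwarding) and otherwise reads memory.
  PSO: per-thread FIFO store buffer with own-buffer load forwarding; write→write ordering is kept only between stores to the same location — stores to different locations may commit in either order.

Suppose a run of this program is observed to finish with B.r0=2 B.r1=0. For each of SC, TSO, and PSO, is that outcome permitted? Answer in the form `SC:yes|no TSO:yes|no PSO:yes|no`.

outcome vector order: (B.r0,B.r1)
SC: 3 outcomes — {0/0, 0/2, 2/2}
TSO: 3 outcomes — {0/0, 0/2, 2/2}
PSO: 4 outcomes — {0/0, 0/2, 2/0, 2/2}
target 2/0 ∈ {PSO}

SC:no TSO:no PSO:yes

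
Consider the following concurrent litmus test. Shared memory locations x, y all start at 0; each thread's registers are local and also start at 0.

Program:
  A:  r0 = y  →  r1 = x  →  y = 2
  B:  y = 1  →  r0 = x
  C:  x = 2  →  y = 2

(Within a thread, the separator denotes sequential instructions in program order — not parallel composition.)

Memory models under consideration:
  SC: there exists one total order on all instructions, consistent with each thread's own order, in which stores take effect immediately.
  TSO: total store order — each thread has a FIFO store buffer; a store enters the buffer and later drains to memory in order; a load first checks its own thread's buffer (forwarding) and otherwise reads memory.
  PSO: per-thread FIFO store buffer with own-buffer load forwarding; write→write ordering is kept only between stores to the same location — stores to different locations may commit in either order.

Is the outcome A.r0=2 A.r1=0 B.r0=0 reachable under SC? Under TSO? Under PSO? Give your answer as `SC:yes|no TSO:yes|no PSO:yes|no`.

SC:no TSO:no PSO:yes

outcome vector order: (A.r0,A.r1,B.r0)
SC (10): 000; 002; 020; 022; 100; 102; 120; 122; 220; 222
TSO (10): 000; 002; 020; 022; 100; 102; 120; 122; 220; 222
PSO (12): 000; 002; 020; 022; 100; 102; 120; 122; 200; 202; 220; 222
target 200 ∈ {PSO}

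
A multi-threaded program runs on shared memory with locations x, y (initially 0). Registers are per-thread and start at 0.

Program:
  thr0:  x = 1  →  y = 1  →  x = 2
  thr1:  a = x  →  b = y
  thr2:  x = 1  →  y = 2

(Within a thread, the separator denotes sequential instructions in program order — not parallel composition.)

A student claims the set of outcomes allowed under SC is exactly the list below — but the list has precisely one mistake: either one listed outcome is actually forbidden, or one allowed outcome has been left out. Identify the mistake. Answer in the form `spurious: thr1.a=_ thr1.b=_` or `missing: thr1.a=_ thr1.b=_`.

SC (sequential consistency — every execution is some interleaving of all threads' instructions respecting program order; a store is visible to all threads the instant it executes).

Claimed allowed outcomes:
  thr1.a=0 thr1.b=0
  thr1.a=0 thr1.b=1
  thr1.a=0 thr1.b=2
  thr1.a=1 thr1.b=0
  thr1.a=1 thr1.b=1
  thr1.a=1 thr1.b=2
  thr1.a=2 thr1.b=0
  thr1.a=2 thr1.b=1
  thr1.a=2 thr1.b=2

spurious: thr1.a=2 thr1.b=0

outcome vector order: (thr1.a,thr1.b)
SC (8): 00 01 02 10 11 12 21 22
claimed∖SC = {20}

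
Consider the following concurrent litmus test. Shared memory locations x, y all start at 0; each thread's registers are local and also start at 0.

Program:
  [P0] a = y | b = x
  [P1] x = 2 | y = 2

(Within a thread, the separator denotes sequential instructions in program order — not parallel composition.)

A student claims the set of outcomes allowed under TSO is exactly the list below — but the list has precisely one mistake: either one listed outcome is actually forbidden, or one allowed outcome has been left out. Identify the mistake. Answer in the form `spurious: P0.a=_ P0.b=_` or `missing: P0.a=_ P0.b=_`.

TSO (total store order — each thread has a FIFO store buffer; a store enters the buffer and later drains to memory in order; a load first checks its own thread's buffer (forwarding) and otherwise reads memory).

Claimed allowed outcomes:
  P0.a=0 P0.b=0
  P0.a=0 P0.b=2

outcome vector order: (P0.a,P0.b)
TSO: 3 outcomes — {0/0; 0/2; 2/2}
TSO∖claimed = {2/2}

missing: P0.a=2 P0.b=2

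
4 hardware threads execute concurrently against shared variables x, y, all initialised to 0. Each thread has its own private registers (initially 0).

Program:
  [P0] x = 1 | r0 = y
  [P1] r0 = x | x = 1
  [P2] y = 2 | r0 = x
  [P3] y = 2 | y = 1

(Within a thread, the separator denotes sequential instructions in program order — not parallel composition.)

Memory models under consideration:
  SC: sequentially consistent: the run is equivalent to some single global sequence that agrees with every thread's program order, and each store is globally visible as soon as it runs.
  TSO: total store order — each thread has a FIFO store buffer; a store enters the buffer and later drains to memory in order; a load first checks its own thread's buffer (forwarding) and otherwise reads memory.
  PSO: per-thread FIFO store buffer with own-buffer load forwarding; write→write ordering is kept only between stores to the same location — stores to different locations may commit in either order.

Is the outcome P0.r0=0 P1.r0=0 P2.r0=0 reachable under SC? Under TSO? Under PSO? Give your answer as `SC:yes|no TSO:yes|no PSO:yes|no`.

SC:no TSO:yes PSO:yes

outcome vector order: (P0.r0,P1.r0,P2.r0)
[SC] allowed = {001 011 100 101 110 111 200 201 210 211}
[TSO] allowed = {000 001 010 011 100 101 110 111 200 201 210 211}
[PSO] allowed = {000 001 010 011 100 101 110 111 200 201 210 211}
target 000 ∈ {TSO,PSO}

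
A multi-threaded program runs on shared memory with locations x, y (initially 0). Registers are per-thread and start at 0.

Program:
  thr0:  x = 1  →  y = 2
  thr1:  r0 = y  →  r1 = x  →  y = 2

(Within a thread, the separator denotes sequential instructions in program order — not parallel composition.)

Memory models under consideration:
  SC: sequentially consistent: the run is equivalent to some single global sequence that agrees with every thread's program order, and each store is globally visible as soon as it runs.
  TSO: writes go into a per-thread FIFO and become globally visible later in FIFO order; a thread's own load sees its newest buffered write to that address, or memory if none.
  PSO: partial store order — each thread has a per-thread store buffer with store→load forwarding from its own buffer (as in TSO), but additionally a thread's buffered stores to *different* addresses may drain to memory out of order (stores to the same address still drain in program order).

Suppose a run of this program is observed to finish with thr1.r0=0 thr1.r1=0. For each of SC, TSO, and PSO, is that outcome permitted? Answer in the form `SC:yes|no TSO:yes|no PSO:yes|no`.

SC:yes TSO:yes PSO:yes

outcome vector order: (thr1.r0,thr1.r1)
SC (3): (0,0), (0,1), (2,1)
TSO (3): (0,0), (0,1), (2,1)
PSO (4): (0,0), (0,1), (2,0), (2,1)
target (0,0) ∈ {SC,TSO,PSO}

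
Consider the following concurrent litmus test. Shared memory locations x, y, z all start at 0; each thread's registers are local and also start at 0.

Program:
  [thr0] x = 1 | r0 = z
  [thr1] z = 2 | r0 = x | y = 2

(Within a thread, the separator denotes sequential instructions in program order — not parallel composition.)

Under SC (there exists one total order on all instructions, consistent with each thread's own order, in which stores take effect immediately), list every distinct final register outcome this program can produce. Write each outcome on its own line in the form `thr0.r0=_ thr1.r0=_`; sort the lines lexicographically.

thr0.r0=0 thr1.r0=1
thr0.r0=2 thr1.r0=0
thr0.r0=2 thr1.r0=1

outcome vector order: (thr0.r0,thr1.r0)
|SC outcomes| = 3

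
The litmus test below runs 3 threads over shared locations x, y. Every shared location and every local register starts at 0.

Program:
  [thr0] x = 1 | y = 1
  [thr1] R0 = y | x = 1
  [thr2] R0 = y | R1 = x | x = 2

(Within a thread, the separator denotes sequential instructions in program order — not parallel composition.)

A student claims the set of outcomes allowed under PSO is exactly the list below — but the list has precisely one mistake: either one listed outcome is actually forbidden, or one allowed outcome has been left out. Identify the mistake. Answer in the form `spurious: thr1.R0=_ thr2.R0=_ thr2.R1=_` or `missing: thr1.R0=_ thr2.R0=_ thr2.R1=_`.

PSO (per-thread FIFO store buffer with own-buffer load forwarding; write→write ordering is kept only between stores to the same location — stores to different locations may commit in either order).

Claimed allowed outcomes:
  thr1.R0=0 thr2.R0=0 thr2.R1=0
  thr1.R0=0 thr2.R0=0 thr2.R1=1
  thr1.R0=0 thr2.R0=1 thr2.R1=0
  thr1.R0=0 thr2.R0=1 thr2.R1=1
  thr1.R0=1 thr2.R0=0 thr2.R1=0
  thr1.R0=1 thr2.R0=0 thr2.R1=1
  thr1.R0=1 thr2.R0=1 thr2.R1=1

outcome vector order: (thr1.R0,thr2.R0,thr2.R1)
PSO: 8 outcomes — {(0,0,0), (0,0,1), (0,1,0), (0,1,1), (1,0,0), (1,0,1), (1,1,0), (1,1,1)}
PSO∖claimed = {(1,1,0)}

missing: thr1.R0=1 thr2.R0=1 thr2.R1=0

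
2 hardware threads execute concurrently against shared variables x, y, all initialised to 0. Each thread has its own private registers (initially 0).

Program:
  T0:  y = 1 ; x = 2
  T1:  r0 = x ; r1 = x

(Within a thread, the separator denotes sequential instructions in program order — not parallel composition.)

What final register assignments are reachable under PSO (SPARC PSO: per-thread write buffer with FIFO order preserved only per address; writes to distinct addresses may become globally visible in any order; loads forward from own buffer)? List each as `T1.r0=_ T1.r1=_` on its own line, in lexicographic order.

T1.r0=0 T1.r1=0
T1.r0=0 T1.r1=2
T1.r0=2 T1.r1=2

outcome vector order: (T1.r0,T1.r1)
|PSO outcomes| = 3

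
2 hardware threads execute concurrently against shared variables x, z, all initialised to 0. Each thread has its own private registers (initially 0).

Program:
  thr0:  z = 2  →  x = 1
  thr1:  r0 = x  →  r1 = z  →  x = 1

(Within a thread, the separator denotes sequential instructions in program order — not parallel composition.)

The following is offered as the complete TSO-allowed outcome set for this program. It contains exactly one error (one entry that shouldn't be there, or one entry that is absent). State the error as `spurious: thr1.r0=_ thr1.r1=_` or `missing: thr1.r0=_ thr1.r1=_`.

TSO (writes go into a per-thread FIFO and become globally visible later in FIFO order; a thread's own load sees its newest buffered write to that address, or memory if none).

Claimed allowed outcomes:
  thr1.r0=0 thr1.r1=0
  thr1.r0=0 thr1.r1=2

outcome vector order: (thr1.r0,thr1.r1)
TSO (3): 00; 02; 12
TSO∖claimed = {12}

missing: thr1.r0=1 thr1.r1=2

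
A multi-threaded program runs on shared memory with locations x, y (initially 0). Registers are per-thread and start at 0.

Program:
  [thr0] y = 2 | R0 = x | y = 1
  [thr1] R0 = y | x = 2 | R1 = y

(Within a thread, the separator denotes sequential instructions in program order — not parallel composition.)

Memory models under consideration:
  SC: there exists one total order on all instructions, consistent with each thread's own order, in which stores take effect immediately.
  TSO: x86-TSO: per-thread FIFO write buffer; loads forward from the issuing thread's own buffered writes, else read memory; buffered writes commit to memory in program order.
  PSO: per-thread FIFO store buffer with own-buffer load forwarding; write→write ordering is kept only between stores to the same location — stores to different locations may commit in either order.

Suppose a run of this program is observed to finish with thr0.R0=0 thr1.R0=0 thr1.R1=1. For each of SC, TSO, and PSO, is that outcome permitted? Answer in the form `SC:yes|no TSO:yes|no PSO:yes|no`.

SC:yes TSO:yes PSO:yes

outcome vector order: (thr0.R0,thr1.R0,thr1.R1)
SC: 10 outcomes — {001; 002; 011; 021; 022; 200; 201; 202; 221; 222}
TSO: 11 outcomes — {000; 001; 002; 011; 021; 022; 200; 201; 202; 221; 222}
PSO: 11 outcomes — {000; 001; 002; 011; 021; 022; 200; 201; 202; 221; 222}
target 001 ∈ {SC,TSO,PSO}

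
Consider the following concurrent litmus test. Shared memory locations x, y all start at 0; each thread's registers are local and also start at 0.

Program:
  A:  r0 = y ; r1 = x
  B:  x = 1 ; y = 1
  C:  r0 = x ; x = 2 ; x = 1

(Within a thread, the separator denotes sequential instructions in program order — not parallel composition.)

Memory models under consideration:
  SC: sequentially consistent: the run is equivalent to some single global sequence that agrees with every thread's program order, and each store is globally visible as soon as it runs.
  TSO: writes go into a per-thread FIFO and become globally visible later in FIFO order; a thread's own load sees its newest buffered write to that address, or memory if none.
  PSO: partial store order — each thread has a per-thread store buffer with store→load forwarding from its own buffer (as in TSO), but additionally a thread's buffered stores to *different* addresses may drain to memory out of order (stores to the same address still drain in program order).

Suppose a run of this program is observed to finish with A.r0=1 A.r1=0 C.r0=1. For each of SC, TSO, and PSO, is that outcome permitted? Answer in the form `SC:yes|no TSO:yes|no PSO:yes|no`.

outcome vector order: (A.r0,A.r1,C.r0)
[SC] allowed = {0/0/0, 0/0/1, 0/1/0, 0/1/1, 0/2/0, 0/2/1, 1/1/0, 1/1/1, 1/2/0, 1/2/1}
[TSO] allowed = {0/0/0, 0/0/1, 0/1/0, 0/1/1, 0/2/0, 0/2/1, 1/1/0, 1/1/1, 1/2/0, 1/2/1}
[PSO] allowed = {0/0/0, 0/0/1, 0/1/0, 0/1/1, 0/2/0, 0/2/1, 1/0/0, 1/0/1, 1/1/0, 1/1/1, 1/2/0, 1/2/1}
target 1/0/1 ∈ {PSO}

SC:no TSO:no PSO:yes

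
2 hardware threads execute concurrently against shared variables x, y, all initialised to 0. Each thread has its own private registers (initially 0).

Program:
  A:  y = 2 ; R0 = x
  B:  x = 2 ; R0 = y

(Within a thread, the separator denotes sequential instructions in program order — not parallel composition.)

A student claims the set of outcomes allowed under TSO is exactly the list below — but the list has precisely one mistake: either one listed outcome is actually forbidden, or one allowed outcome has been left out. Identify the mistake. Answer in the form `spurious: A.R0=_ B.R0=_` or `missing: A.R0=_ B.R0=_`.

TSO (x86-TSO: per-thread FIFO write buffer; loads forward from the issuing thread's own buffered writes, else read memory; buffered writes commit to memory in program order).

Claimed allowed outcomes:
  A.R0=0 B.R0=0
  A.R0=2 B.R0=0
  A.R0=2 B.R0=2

outcome vector order: (A.R0,B.R0)
TSO (4): 0/0, 0/2, 2/0, 2/2
TSO∖claimed = {0/2}

missing: A.R0=0 B.R0=2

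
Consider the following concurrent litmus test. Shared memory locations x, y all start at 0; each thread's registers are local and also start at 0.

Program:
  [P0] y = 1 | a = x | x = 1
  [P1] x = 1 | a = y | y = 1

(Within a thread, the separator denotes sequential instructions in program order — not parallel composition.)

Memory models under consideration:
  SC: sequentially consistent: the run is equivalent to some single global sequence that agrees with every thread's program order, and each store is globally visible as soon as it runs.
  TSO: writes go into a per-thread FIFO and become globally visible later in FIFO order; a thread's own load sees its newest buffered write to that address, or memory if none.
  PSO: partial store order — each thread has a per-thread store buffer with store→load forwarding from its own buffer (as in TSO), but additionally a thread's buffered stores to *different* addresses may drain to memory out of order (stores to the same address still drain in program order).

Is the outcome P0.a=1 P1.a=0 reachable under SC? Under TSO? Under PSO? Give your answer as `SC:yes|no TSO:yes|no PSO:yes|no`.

SC:yes TSO:yes PSO:yes

outcome vector order: (P0.a,P1.a)
SC (3): <0 1> <1 0> <1 1>
TSO (4): <0 0> <0 1> <1 0> <1 1>
PSO (4): <0 0> <0 1> <1 0> <1 1>
target <1 0> ∈ {SC,TSO,PSO}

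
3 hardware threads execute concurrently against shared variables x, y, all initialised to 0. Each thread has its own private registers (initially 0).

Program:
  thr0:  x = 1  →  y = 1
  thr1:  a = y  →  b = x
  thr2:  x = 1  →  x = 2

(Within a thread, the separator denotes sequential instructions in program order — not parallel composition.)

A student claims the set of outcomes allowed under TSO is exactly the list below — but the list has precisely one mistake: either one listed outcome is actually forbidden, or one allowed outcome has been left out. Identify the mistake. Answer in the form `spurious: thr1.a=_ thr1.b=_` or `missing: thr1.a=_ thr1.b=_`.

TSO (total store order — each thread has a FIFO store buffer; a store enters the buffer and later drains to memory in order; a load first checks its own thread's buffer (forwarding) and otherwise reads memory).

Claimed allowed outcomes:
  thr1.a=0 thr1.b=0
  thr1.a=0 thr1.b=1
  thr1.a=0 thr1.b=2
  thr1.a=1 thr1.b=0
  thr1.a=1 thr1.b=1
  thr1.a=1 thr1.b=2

spurious: thr1.a=1 thr1.b=0

outcome vector order: (thr1.a,thr1.b)
TSO (5): 00; 01; 02; 11; 12
claimed∖TSO = {10}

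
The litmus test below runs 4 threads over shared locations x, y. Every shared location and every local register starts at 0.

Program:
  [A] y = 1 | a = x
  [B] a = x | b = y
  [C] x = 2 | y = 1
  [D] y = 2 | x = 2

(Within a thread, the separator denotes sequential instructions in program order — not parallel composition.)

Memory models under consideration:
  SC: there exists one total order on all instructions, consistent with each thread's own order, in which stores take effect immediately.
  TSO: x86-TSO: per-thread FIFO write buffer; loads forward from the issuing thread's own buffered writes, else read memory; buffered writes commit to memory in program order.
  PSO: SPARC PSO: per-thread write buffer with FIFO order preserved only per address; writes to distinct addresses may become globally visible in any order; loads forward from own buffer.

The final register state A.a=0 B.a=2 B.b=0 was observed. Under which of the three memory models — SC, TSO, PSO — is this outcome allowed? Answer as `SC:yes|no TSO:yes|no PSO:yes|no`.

SC:no TSO:yes PSO:yes

outcome vector order: (A.a,B.a,B.b)
under SC → 000; 001; 002; 021; 022; 200; 201; 202; 220; 221; 222
under TSO → 000; 001; 002; 020; 021; 022; 200; 201; 202; 220; 221; 222
under PSO → 000; 001; 002; 020; 021; 022; 200; 201; 202; 220; 221; 222
target 020 ∈ {TSO,PSO}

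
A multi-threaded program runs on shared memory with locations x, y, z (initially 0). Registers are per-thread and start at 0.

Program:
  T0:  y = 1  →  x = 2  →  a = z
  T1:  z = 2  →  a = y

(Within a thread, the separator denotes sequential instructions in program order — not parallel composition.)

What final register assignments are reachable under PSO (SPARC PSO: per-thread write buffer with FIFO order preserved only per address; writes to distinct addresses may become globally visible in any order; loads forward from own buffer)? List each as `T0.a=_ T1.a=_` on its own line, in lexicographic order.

outcome vector order: (T0.a,T1.a)
|PSO outcomes| = 4

T0.a=0 T1.a=0
T0.a=0 T1.a=1
T0.a=2 T1.a=0
T0.a=2 T1.a=1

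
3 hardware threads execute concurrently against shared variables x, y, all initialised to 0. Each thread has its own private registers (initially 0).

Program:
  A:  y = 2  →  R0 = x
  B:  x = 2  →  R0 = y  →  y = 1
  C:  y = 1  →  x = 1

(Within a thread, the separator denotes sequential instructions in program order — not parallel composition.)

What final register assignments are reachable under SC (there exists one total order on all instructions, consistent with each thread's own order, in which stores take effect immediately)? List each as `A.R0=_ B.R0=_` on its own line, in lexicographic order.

A.R0=0 B.R0=1
A.R0=0 B.R0=2
A.R0=1 B.R0=0
A.R0=1 B.R0=1
A.R0=1 B.R0=2
A.R0=2 B.R0=0
A.R0=2 B.R0=1
A.R0=2 B.R0=2

outcome vector order: (A.R0,B.R0)
|SC outcomes| = 8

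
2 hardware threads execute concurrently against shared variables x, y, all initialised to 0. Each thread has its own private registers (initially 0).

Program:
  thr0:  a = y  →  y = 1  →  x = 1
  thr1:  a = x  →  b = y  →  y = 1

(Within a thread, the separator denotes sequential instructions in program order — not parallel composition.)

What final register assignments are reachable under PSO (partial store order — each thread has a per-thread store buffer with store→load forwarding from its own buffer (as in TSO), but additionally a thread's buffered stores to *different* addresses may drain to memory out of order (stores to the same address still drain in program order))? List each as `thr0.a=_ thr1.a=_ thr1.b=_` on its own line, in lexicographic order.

outcome vector order: (thr0.a,thr1.a,thr1.b)
|PSO outcomes| = 5

thr0.a=0 thr1.a=0 thr1.b=0
thr0.a=0 thr1.a=0 thr1.b=1
thr0.a=0 thr1.a=1 thr1.b=0
thr0.a=0 thr1.a=1 thr1.b=1
thr0.a=1 thr1.a=0 thr1.b=0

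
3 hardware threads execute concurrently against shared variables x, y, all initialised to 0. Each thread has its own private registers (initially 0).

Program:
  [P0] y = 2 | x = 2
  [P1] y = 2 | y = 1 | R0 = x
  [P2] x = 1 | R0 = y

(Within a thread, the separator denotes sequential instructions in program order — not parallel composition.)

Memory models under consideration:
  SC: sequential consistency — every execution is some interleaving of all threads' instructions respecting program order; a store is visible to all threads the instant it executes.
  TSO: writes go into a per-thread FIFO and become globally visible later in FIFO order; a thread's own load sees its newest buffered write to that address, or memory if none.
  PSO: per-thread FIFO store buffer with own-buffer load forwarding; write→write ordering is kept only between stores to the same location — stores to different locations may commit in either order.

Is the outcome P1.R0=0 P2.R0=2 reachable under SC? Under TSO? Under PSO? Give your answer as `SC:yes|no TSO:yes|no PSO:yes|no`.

SC:yes TSO:yes PSO:yes

outcome vector order: (P1.R0,P2.R0)
[SC] allowed = {<0 1>, <0 2>, <1 0>, <1 1>, <1 2>, <2 0>, <2 1>, <2 2>}
[TSO] allowed = {<0 0>, <0 1>, <0 2>, <1 0>, <1 1>, <1 2>, <2 0>, <2 1>, <2 2>}
[PSO] allowed = {<0 0>, <0 1>, <0 2>, <1 0>, <1 1>, <1 2>, <2 0>, <2 1>, <2 2>}
target <0 2> ∈ {SC,TSO,PSO}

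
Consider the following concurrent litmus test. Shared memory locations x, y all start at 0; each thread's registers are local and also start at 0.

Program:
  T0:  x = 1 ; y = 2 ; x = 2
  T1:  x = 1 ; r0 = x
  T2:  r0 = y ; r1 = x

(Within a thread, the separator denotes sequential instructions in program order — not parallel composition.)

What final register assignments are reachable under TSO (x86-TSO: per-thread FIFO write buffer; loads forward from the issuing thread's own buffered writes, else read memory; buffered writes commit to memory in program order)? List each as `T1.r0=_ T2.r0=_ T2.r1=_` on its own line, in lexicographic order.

outcome vector order: (T1.r0,T2.r0,T2.r1)
|TSO outcomes| = 10

T1.r0=1 T2.r0=0 T2.r1=0
T1.r0=1 T2.r0=0 T2.r1=1
T1.r0=1 T2.r0=0 T2.r1=2
T1.r0=1 T2.r0=2 T2.r1=1
T1.r0=1 T2.r0=2 T2.r1=2
T1.r0=2 T2.r0=0 T2.r1=0
T1.r0=2 T2.r0=0 T2.r1=1
T1.r0=2 T2.r0=0 T2.r1=2
T1.r0=2 T2.r0=2 T2.r1=1
T1.r0=2 T2.r0=2 T2.r1=2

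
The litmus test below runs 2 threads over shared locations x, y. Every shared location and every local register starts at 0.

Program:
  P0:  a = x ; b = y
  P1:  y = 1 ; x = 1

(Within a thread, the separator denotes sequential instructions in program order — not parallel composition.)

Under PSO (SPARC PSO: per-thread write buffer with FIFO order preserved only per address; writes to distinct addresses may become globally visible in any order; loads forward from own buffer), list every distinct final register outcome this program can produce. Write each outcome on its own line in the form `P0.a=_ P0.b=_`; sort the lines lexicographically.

outcome vector order: (P0.a,P0.b)
|PSO outcomes| = 4

P0.a=0 P0.b=0
P0.a=0 P0.b=1
P0.a=1 P0.b=0
P0.a=1 P0.b=1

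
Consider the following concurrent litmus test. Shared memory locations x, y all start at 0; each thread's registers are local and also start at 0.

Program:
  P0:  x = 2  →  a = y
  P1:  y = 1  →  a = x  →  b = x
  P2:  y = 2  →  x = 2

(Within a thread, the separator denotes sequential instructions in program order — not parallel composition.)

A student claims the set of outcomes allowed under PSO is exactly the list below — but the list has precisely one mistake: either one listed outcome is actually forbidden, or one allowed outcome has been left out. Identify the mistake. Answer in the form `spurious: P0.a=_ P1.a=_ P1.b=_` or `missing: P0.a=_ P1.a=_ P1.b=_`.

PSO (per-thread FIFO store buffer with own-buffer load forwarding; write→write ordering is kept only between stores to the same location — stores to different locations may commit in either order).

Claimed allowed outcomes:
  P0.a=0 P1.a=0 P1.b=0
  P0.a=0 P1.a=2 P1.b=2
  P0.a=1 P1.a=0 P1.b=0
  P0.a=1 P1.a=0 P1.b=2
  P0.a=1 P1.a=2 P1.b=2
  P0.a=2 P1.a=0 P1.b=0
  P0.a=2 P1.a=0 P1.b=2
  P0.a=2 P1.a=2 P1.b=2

missing: P0.a=0 P1.a=0 P1.b=2

outcome vector order: (P0.a,P1.a,P1.b)
PSO (9): 0/0/0, 0/0/2, 0/2/2, 1/0/0, 1/0/2, 1/2/2, 2/0/0, 2/0/2, 2/2/2
PSO∖claimed = {0/0/2}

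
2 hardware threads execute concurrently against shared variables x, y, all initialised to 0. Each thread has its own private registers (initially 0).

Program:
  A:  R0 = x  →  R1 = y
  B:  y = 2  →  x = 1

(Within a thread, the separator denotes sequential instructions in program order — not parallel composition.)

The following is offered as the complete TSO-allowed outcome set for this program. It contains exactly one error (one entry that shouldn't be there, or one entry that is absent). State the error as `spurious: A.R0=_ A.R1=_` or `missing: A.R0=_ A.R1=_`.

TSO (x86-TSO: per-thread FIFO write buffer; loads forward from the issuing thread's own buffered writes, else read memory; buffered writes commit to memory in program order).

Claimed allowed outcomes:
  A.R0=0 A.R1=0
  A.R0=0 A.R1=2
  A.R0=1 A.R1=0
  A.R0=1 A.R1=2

spurious: A.R0=1 A.R1=0

outcome vector order: (A.R0,A.R1)
TSO: 3 outcomes — {00; 02; 12}
claimed∖TSO = {10}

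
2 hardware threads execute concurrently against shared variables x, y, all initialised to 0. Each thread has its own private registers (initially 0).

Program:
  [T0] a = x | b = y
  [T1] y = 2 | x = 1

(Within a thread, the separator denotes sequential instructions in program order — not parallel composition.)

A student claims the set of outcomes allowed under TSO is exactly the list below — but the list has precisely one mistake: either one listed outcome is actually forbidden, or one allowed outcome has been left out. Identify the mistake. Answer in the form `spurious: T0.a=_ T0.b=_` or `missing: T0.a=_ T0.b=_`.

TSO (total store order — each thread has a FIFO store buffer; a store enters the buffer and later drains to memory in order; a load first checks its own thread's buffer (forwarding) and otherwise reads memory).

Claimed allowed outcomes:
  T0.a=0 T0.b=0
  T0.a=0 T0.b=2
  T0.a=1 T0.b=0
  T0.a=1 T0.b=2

spurious: T0.a=1 T0.b=0

outcome vector order: (T0.a,T0.b)
under TSO → (0,0) (0,2) (1,2)
claimed∖TSO = {(1,0)}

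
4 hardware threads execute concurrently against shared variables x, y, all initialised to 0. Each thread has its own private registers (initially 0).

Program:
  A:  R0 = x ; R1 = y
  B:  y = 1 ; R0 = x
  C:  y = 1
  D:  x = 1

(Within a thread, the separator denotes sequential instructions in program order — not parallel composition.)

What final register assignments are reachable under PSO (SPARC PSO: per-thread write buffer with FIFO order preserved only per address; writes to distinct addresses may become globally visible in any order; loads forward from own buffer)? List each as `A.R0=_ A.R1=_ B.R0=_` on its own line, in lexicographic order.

A.R0=0 A.R1=0 B.R0=0
A.R0=0 A.R1=0 B.R0=1
A.R0=0 A.R1=1 B.R0=0
A.R0=0 A.R1=1 B.R0=1
A.R0=1 A.R1=0 B.R0=0
A.R0=1 A.R1=0 B.R0=1
A.R0=1 A.R1=1 B.R0=0
A.R0=1 A.R1=1 B.R0=1

outcome vector order: (A.R0,A.R1,B.R0)
|PSO outcomes| = 8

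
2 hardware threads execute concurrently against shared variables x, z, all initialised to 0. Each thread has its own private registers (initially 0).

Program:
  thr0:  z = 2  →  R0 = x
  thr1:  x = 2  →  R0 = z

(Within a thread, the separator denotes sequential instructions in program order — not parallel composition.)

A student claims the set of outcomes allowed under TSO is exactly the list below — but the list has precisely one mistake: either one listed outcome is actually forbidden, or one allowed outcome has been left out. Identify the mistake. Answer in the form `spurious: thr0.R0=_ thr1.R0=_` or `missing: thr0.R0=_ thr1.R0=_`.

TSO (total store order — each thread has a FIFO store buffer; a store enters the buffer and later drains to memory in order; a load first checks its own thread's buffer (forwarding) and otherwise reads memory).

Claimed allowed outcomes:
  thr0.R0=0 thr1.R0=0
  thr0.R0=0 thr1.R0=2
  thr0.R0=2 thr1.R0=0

missing: thr0.R0=2 thr1.R0=2

outcome vector order: (thr0.R0,thr1.R0)
TSO (4): 0/0; 0/2; 2/0; 2/2
TSO∖claimed = {2/2}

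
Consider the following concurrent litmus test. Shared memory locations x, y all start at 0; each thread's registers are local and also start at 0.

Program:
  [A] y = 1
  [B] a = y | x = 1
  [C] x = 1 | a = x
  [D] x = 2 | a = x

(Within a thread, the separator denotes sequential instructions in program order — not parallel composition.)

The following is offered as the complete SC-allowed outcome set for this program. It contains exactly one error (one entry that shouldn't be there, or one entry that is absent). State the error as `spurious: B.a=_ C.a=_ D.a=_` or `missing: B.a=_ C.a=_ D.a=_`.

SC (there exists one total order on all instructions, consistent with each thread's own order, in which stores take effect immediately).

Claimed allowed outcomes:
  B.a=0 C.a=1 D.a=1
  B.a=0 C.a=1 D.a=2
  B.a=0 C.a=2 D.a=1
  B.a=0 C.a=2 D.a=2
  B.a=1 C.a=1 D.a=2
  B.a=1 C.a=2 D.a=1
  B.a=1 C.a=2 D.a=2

outcome vector order: (B.a,C.a,D.a)
under SC → 0/1/1; 0/1/2; 0/2/1; 0/2/2; 1/1/1; 1/1/2; 1/2/1; 1/2/2
SC∖claimed = {1/1/1}

missing: B.a=1 C.a=1 D.a=1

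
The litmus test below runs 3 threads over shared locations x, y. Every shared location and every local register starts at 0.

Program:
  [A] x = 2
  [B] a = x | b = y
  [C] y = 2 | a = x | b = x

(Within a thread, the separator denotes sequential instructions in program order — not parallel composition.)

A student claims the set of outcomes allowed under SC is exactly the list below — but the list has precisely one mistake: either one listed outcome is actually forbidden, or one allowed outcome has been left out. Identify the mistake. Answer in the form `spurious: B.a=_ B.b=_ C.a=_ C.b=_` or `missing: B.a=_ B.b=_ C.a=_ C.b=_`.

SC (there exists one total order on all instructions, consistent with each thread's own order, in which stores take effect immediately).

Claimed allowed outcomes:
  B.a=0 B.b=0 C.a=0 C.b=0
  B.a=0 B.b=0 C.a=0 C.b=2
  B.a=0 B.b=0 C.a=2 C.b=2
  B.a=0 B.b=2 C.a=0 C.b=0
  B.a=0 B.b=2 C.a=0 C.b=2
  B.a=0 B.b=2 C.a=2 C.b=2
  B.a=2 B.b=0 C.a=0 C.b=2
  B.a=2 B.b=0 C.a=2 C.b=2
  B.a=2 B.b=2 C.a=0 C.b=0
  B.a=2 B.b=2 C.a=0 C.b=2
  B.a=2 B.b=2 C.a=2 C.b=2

spurious: B.a=2 B.b=0 C.a=0 C.b=2

outcome vector order: (B.a,B.b,C.a,C.b)
under SC → 0000, 0002, 0022, 0200, 0202, 0222, 2022, 2200, 2202, 2222
claimed∖SC = {2002}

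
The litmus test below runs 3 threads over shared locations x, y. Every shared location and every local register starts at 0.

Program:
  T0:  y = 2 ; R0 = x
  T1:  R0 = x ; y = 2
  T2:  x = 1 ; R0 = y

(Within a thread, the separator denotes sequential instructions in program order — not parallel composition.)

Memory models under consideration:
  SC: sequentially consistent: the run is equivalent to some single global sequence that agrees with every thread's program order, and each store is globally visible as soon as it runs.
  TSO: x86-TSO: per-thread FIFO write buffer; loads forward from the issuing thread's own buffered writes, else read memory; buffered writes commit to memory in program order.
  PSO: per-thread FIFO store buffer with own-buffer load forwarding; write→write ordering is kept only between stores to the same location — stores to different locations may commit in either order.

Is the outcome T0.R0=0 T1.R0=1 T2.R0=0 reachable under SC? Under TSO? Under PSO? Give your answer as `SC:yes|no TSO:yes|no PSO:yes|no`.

outcome vector order: (T0.R0,T1.R0,T2.R0)
SC (6): <0 0 2>; <0 1 2>; <1 0 0>; <1 0 2>; <1 1 0>; <1 1 2>
TSO (8): <0 0 0>; <0 0 2>; <0 1 0>; <0 1 2>; <1 0 0>; <1 0 2>; <1 1 0>; <1 1 2>
PSO (8): <0 0 0>; <0 0 2>; <0 1 0>; <0 1 2>; <1 0 0>; <1 0 2>; <1 1 0>; <1 1 2>
target <0 1 0> ∈ {TSO,PSO}

SC:no TSO:yes PSO:yes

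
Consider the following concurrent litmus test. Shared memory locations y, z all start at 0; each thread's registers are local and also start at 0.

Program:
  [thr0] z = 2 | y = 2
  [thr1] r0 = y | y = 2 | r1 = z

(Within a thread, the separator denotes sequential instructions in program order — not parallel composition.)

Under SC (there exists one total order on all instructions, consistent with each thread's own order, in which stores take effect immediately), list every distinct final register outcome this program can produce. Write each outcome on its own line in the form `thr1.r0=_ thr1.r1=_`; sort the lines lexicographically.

thr1.r0=0 thr1.r1=0
thr1.r0=0 thr1.r1=2
thr1.r0=2 thr1.r1=2

outcome vector order: (thr1.r0,thr1.r1)
|SC outcomes| = 3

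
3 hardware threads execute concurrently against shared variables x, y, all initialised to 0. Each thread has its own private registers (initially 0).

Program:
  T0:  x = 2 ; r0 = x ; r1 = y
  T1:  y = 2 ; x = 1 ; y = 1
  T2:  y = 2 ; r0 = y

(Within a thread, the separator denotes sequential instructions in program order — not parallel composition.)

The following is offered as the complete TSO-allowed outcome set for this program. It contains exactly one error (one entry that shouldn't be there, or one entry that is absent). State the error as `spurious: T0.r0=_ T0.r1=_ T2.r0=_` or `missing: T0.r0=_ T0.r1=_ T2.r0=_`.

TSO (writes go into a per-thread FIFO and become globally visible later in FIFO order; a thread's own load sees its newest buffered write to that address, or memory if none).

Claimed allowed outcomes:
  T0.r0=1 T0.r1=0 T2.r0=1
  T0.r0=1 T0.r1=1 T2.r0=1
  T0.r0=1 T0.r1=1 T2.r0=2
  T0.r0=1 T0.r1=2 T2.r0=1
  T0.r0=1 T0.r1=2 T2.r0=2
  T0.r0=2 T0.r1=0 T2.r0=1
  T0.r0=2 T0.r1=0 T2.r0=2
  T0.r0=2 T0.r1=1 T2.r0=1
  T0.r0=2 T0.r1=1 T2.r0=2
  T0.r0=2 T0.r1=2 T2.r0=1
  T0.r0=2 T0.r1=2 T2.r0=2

outcome vector order: (T0.r0,T0.r1,T2.r0)
[TSO] allowed = {1/1/1 1/1/2 1/2/1 1/2/2 2/0/1 2/0/2 2/1/1 2/1/2 2/2/1 2/2/2}
claimed∖TSO = {1/0/1}

spurious: T0.r0=1 T0.r1=0 T2.r0=1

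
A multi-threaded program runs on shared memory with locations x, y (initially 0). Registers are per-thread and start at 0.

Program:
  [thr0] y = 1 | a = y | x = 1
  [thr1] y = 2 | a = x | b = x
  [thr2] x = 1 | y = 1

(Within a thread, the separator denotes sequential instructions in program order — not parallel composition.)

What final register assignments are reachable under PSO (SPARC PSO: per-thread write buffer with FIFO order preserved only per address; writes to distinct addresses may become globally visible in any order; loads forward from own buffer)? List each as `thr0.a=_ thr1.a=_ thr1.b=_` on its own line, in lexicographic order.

thr0.a=1 thr1.a=0 thr1.b=0
thr0.a=1 thr1.a=0 thr1.b=1
thr0.a=1 thr1.a=1 thr1.b=1
thr0.a=2 thr1.a=0 thr1.b=0
thr0.a=2 thr1.a=0 thr1.b=1
thr0.a=2 thr1.a=1 thr1.b=1

outcome vector order: (thr0.a,thr1.a,thr1.b)
|PSO outcomes| = 6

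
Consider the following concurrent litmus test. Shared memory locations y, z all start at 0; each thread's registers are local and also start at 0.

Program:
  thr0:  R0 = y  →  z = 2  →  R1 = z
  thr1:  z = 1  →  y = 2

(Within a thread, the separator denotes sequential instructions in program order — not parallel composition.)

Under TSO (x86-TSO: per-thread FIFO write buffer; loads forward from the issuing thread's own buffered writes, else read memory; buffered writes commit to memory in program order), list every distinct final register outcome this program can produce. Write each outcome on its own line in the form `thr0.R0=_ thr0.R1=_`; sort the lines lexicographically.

outcome vector order: (thr0.R0,thr0.R1)
|TSO outcomes| = 3

thr0.R0=0 thr0.R1=1
thr0.R0=0 thr0.R1=2
thr0.R0=2 thr0.R1=2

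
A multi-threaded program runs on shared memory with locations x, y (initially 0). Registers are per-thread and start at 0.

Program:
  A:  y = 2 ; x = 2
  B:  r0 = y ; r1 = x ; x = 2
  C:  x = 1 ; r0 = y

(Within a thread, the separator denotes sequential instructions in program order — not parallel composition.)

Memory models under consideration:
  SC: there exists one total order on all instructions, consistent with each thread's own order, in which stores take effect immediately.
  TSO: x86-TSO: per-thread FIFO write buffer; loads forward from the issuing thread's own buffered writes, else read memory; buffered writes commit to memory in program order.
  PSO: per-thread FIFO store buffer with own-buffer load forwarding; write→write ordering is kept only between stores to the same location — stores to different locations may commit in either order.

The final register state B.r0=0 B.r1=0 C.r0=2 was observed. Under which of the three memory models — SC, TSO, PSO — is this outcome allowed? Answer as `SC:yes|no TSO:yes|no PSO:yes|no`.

SC:yes TSO:yes PSO:yes

outcome vector order: (B.r0,B.r1,C.r0)
under SC → 0/0/0 0/0/2 0/1/0 0/1/2 0/2/0 0/2/2 2/0/2 2/1/0 2/1/2 2/2/0 2/2/2
under TSO → 0/0/0 0/0/2 0/1/0 0/1/2 0/2/0 0/2/2 2/0/0 2/0/2 2/1/0 2/1/2 2/2/0 2/2/2
under PSO → 0/0/0 0/0/2 0/1/0 0/1/2 0/2/0 0/2/2 2/0/0 2/0/2 2/1/0 2/1/2 2/2/0 2/2/2
target 0/0/2 ∈ {SC,TSO,PSO}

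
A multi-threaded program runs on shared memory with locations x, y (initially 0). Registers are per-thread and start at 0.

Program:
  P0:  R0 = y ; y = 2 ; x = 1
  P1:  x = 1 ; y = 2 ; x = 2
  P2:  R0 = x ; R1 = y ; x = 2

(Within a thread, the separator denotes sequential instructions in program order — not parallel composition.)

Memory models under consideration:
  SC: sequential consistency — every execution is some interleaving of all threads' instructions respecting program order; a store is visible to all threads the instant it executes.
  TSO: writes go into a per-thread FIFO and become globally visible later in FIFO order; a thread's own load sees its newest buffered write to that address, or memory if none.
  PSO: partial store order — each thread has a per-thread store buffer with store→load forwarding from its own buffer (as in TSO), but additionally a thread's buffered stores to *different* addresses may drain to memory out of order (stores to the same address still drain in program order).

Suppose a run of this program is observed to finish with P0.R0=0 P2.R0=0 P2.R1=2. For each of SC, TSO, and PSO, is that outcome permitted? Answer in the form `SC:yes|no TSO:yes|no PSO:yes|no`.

SC:yes TSO:yes PSO:yes

outcome vector order: (P0.R0,P2.R0,P2.R1)
[SC] allowed = {0/0/0; 0/0/2; 0/1/0; 0/1/2; 0/2/2; 2/0/0; 2/0/2; 2/1/0; 2/1/2; 2/2/2}
[TSO] allowed = {0/0/0; 0/0/2; 0/1/0; 0/1/2; 0/2/2; 2/0/0; 2/0/2; 2/1/0; 2/1/2; 2/2/2}
[PSO] allowed = {0/0/0; 0/0/2; 0/1/0; 0/1/2; 0/2/0; 0/2/2; 2/0/0; 2/0/2; 2/1/0; 2/1/2; 2/2/0; 2/2/2}
target 0/0/2 ∈ {SC,TSO,PSO}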